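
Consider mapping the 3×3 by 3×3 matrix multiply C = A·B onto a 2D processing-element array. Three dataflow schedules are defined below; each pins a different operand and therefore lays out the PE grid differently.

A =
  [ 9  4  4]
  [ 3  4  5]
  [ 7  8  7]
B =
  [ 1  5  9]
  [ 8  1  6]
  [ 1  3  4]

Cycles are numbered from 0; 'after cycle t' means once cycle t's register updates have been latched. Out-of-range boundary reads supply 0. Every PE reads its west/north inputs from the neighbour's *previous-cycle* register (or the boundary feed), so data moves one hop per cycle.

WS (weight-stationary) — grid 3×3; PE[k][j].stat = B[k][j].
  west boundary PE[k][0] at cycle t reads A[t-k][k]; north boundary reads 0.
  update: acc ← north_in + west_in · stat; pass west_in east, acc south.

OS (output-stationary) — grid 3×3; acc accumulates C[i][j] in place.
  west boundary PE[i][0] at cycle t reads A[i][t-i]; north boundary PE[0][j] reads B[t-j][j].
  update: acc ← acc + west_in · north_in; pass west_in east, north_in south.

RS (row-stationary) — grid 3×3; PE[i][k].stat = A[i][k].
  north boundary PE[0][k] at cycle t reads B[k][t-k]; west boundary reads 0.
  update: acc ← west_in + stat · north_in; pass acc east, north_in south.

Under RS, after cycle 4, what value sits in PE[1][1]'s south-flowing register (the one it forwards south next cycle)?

RS (3×3). Following PE[1][1] plus its west/north inputs:
  @0  [0,1]  acc 0  |  →0  ↓0
  @0  [1,0]  acc 0  |  →0  ↓0
  @0  [1,1]  acc 0  |  →0  ↓0
  @1  [0,1]  acc 41  |  →41  ↓8
  @1  [1,0]  acc 3  |  →3  ↓1
  @1  [1,1]  acc 0  |  →0  ↓0
  @2  [0,1]  acc 49  |  →49  ↓1
  @2  [1,0]  acc 15  |  →15  ↓5
  @2  [1,1]  acc 35  |  →35  ↓8
  @3  [0,1]  acc 105  |  →105  ↓6
  @3  [1,0]  acc 27  |  →27  ↓9
  @3  [1,1]  acc 19  |  →19  ↓1
  @4  [0,1]  acc 0  |  →0  ↓0
  @4  [1,0]  acc 0  |  →0  ↓0
  @4  [1,1]  acc 51  |  →51  ↓6

register = 6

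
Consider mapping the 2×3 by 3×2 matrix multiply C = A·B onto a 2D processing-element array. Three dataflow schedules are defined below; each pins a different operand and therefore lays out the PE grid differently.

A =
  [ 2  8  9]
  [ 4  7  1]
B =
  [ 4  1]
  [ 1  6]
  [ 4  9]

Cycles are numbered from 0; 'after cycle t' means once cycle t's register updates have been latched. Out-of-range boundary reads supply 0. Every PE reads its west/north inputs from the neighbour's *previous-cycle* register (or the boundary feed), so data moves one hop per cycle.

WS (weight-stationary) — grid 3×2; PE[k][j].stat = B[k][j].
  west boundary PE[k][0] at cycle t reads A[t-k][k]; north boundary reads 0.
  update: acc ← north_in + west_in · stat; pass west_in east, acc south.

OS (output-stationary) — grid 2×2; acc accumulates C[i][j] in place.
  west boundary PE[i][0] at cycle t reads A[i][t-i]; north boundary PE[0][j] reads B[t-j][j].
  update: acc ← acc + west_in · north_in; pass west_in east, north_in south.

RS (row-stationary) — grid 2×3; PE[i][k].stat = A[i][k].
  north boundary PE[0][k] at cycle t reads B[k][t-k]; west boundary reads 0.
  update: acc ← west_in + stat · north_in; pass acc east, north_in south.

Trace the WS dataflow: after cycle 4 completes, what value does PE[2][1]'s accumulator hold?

PE[2][1].acc = 55

WS (3×2). Following PE[2][1] plus its west/north inputs:
  t=0 PE[1][1]: acc=0 h=0 v=0
  t=0 PE[2][0]: acc=0 h=0 v=0
  t=0 PE[2][1]: acc=0 h=0 v=0
  t=1 PE[1][1]: acc=0 h=0 v=0
  t=1 PE[2][0]: acc=0 h=0 v=0
  t=1 PE[2][1]: acc=0 h=0 v=0
  t=2 PE[1][1]: acc=50 h=8 v=50
  t=2 PE[2][0]: acc=52 h=9 v=52
  t=2 PE[2][1]: acc=0 h=0 v=0
  t=3 PE[1][1]: acc=46 h=7 v=46
  t=3 PE[2][0]: acc=27 h=1 v=27
  t=3 PE[2][1]: acc=131 h=9 v=131
  t=4 PE[1][1]: acc=0 h=0 v=0
  t=4 PE[2][0]: acc=0 h=0 v=0
  t=4 PE[2][1]: acc=55 h=1 v=55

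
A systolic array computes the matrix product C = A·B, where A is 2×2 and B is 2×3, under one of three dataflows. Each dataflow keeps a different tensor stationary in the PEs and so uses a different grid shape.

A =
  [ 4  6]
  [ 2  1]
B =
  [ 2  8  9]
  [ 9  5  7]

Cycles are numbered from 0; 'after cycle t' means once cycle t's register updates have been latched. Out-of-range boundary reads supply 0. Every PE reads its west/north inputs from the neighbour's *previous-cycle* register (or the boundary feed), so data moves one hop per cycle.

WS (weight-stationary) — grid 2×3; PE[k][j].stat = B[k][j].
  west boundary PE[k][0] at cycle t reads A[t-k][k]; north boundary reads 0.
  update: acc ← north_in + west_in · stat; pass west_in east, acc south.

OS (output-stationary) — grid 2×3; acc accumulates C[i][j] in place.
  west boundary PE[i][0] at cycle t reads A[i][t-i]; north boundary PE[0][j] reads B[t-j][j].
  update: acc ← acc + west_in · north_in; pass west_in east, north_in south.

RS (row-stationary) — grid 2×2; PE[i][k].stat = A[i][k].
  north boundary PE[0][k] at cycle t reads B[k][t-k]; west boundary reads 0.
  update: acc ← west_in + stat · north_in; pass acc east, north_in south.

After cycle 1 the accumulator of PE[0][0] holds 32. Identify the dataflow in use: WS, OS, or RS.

dataflow = RS

— WS: 2×3; PE[0][0] trace:
  cycle 0: PE[0][0] → acc 8, east 4, south 8
  cycle 1: PE[0][0] → acc 4, east 2, south 4
— OS: 2×3; PE[0][0] trace:
  cycle 0: PE[0][0] → acc 8, east 4, south 2
  cycle 1: PE[0][0] → acc 62, east 6, south 9
— RS: 2×2; PE[0][0] trace:
  cycle 0: PE[0][0] → acc 8, east 8, south 2
  cycle 1: PE[0][0] → acc 32, east 32, south 8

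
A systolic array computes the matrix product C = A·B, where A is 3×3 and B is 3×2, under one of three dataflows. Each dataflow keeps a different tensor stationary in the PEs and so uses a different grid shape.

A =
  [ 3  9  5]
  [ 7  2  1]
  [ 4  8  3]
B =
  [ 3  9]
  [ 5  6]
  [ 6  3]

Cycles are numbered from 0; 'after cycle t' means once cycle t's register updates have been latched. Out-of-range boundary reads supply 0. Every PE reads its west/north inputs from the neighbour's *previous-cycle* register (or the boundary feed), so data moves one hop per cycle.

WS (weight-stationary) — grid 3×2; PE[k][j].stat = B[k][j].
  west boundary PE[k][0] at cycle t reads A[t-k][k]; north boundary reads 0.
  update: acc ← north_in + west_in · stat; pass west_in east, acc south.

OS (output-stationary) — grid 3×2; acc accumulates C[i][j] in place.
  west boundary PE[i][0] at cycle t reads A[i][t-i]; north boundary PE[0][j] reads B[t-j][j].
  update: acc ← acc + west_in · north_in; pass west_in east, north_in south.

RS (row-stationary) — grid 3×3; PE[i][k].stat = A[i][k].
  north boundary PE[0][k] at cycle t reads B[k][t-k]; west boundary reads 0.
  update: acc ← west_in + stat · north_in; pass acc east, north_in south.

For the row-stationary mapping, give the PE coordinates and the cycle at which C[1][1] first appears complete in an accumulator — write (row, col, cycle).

RS: C[1][1] accumulates in PE[1][2]:
  step 0 · PE1,2: acc=0; fwd→0 fwd↓0
  step 1 · PE1,2: acc=0; fwd→0 fwd↓0
  step 2 · PE1,2: acc=0; fwd→0 fwd↓0
  step 3 · PE1,2: acc=37; fwd→37 fwd↓6
  step 4 · PE1,2: acc=78; fwd→78 fwd↓3

(row, col, cycle) = (1, 2, 4)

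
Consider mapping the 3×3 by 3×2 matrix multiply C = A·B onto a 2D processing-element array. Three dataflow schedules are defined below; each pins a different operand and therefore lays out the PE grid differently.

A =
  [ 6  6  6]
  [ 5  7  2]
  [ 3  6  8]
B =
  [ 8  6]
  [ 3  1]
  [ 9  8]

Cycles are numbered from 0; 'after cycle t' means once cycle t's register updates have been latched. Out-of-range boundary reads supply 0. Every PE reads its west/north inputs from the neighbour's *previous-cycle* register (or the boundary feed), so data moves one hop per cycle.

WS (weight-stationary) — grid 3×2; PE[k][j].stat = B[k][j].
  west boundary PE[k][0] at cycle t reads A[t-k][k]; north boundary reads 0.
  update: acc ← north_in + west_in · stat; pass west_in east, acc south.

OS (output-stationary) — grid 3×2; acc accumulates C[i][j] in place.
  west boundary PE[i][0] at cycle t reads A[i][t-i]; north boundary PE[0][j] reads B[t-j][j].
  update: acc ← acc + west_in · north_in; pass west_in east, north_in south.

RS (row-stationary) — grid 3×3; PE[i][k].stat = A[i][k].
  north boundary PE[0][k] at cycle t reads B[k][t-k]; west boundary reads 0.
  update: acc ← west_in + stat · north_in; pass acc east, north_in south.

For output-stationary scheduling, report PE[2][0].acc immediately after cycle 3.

OS (3×2). Following PE[2][0] plus its west/north inputs:
  cycle 0: PE[1][0] → acc 0, east 0, south 0
  cycle 0: PE[2][0] → acc 0, east 0, south 0
  cycle 1: PE[1][0] → acc 40, east 5, south 8
  cycle 1: PE[2][0] → acc 0, east 0, south 0
  cycle 2: PE[1][0] → acc 61, east 7, south 3
  cycle 2: PE[2][0] → acc 24, east 3, south 8
  cycle 3: PE[1][0] → acc 79, east 2, south 9
  cycle 3: PE[2][0] → acc 42, east 6, south 3

PE[2][0].acc = 42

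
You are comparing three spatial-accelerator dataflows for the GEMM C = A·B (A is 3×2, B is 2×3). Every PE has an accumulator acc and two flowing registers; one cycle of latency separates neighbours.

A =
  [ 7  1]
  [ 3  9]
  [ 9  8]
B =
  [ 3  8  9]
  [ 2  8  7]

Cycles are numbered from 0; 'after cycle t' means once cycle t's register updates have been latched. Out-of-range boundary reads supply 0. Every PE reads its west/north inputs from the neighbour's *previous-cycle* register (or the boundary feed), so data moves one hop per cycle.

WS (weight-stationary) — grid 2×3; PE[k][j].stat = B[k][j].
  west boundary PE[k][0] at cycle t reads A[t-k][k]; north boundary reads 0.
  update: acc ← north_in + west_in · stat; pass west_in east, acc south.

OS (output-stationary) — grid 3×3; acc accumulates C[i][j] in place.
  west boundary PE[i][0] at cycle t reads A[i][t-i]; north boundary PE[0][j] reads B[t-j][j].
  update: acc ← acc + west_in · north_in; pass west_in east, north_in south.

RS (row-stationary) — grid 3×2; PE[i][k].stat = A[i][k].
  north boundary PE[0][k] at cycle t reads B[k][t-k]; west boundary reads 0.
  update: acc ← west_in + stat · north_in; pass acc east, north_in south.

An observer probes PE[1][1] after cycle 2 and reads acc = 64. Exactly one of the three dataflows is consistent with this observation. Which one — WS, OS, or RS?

dataflow = WS

WS [2×3] PE[1][1] across cycles:
  [0] (1,1) acc=0 (h:0 v:0)
  [1] (1,1) acc=0 (h:0 v:0)
  [2] (1,1) acc=64 (h:1 v:64)
OS [3×3] PE[1][1] across cycles:
  [0] (1,1) acc=0 (h:0 v:0)
  [1] (1,1) acc=0 (h:0 v:0)
  [2] (1,1) acc=24 (h:3 v:8)
RS [3×2] PE[1][1] across cycles:
  [0] (1,1) acc=0 (h:0 v:0)
  [1] (1,1) acc=0 (h:0 v:0)
  [2] (1,1) acc=27 (h:27 v:2)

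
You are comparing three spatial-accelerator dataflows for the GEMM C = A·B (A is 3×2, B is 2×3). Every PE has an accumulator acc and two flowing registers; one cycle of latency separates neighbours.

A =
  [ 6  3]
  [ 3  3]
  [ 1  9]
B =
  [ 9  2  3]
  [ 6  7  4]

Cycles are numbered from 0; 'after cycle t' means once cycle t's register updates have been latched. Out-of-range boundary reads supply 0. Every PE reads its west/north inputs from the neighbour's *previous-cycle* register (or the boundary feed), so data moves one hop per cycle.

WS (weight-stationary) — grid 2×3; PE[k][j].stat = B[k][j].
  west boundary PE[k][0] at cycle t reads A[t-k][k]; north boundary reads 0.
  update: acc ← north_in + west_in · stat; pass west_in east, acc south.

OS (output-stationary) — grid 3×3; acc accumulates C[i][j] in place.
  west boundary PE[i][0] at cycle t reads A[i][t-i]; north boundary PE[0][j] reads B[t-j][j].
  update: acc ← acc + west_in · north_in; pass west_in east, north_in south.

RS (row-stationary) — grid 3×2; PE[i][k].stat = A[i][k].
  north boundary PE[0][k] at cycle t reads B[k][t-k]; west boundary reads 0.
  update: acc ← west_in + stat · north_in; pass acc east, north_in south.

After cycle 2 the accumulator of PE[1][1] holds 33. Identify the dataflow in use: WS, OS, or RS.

dataflow = WS

Under WS (2×3), PE[1][1]:
  @0  [1,1]  acc 0  |  →0  ↓0
  @1  [1,1]  acc 0  |  →0  ↓0
  @2  [1,1]  acc 33  |  →3  ↓33
Under OS (3×3), PE[1][1]:
  @0  [1,1]  acc 0  |  →0  ↓0
  @1  [1,1]  acc 0  |  →0  ↓0
  @2  [1,1]  acc 6  |  →3  ↓2
Under RS (3×2), PE[1][1]:
  @0  [1,1]  acc 0  |  →0  ↓0
  @1  [1,1]  acc 0  |  →0  ↓0
  @2  [1,1]  acc 45  |  →45  ↓6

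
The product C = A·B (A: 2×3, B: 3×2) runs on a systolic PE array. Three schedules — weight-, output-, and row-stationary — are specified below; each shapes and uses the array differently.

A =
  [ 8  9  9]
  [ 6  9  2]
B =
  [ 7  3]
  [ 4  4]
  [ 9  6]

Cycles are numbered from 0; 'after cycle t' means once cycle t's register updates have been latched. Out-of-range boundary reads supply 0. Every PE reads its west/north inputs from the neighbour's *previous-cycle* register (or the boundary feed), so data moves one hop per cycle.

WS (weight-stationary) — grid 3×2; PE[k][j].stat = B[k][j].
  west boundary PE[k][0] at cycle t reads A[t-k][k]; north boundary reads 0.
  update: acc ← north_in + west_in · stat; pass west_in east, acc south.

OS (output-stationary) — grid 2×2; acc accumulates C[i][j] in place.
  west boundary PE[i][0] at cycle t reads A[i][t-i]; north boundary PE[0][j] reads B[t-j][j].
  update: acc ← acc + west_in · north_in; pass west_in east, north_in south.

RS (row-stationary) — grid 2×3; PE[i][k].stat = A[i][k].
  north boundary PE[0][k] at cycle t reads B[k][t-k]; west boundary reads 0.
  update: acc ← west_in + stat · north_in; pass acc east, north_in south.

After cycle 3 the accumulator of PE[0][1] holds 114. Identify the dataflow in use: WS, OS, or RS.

dataflow = OS

WS [3×2] PE[0][1] across cycles:
  t=0 PE[0][1]: acc=0 h=0 v=0
  t=1 PE[0][1]: acc=24 h=8 v=24
  t=2 PE[0][1]: acc=18 h=6 v=18
  t=3 PE[0][1]: acc=0 h=0 v=0
OS [2×2] PE[0][1] across cycles:
  t=0 PE[0][1]: acc=0 h=0 v=0
  t=1 PE[0][1]: acc=24 h=8 v=3
  t=2 PE[0][1]: acc=60 h=9 v=4
  t=3 PE[0][1]: acc=114 h=9 v=6
RS [2×3] PE[0][1] across cycles:
  t=0 PE[0][1]: acc=0 h=0 v=0
  t=1 PE[0][1]: acc=92 h=92 v=4
  t=2 PE[0][1]: acc=60 h=60 v=4
  t=3 PE[0][1]: acc=0 h=0 v=0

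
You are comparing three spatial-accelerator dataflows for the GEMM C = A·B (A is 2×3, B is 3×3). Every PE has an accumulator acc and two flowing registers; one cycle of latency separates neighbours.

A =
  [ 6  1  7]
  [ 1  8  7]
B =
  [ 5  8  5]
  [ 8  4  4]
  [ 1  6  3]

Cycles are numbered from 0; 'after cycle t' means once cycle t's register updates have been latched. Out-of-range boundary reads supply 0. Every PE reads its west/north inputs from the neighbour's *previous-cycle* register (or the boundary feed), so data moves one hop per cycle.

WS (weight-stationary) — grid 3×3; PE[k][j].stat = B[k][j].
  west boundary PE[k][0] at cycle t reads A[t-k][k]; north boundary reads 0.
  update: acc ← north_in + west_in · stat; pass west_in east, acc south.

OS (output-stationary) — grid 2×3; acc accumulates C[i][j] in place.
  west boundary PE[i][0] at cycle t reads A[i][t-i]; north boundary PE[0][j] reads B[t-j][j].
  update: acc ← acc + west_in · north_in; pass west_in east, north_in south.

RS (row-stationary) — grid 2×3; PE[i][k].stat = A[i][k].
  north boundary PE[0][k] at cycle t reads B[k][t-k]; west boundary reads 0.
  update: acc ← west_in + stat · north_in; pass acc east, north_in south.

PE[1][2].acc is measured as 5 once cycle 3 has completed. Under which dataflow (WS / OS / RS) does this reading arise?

— WS: 3×3; PE[1][2] trace:
  @0  [1,2]  acc 0  |  →0  ↓0
  @1  [1,2]  acc 0  |  →0  ↓0
  @2  [1,2]  acc 0  |  →0  ↓0
  @3  [1,2]  acc 34  |  →1  ↓34
— OS: 2×3; PE[1][2] trace:
  @0  [1,2]  acc 0  |  →0  ↓0
  @1  [1,2]  acc 0  |  →0  ↓0
  @2  [1,2]  acc 0  |  →0  ↓0
  @3  [1,2]  acc 5  |  →1  ↓5
— RS: 2×3; PE[1][2] trace:
  @0  [1,2]  acc 0  |  →0  ↓0
  @1  [1,2]  acc 0  |  →0  ↓0
  @2  [1,2]  acc 0  |  →0  ↓0
  @3  [1,2]  acc 76  |  →76  ↓1

dataflow = OS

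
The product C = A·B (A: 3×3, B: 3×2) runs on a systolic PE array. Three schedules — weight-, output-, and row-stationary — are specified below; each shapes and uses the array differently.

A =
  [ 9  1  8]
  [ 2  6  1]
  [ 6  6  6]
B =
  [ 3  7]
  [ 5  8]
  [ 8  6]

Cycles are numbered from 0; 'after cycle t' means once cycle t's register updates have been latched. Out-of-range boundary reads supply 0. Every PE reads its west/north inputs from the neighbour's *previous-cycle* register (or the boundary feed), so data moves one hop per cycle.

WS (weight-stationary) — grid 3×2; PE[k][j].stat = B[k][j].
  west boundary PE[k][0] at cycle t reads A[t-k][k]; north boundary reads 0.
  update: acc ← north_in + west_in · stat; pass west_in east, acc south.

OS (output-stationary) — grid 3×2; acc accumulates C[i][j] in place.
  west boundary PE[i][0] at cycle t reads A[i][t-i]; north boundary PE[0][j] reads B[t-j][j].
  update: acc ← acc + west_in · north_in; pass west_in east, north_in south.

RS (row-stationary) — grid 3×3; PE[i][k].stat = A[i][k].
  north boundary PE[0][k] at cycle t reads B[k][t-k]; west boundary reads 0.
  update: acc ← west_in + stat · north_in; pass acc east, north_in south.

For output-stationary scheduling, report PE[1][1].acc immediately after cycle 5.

PE[1][1].acc = 68

OS 3×2: PE[1][1] cycle-by-cycle (with neighbour feeds):
  after 0 — PE[0][1] acc=0, pass-E 0, pass-S 0
  after 0 — PE[1][0] acc=0, pass-E 0, pass-S 0
  after 0 — PE[1][1] acc=0, pass-E 0, pass-S 0
  after 1 — PE[0][1] acc=63, pass-E 9, pass-S 7
  after 1 — PE[1][0] acc=6, pass-E 2, pass-S 3
  after 1 — PE[1][1] acc=0, pass-E 0, pass-S 0
  after 2 — PE[0][1] acc=71, pass-E 1, pass-S 8
  after 2 — PE[1][0] acc=36, pass-E 6, pass-S 5
  after 2 — PE[1][1] acc=14, pass-E 2, pass-S 7
  after 3 — PE[0][1] acc=119, pass-E 8, pass-S 6
  after 3 — PE[1][0] acc=44, pass-E 1, pass-S 8
  after 3 — PE[1][1] acc=62, pass-E 6, pass-S 8
  after 4 — PE[0][1] acc=119, pass-E 0, pass-S 0
  after 4 — PE[1][0] acc=44, pass-E 0, pass-S 0
  after 4 — PE[1][1] acc=68, pass-E 1, pass-S 6
  after 5 — PE[0][1] acc=119, pass-E 0, pass-S 0
  after 5 — PE[1][0] acc=44, pass-E 0, pass-S 0
  after 5 — PE[1][1] acc=68, pass-E 0, pass-S 0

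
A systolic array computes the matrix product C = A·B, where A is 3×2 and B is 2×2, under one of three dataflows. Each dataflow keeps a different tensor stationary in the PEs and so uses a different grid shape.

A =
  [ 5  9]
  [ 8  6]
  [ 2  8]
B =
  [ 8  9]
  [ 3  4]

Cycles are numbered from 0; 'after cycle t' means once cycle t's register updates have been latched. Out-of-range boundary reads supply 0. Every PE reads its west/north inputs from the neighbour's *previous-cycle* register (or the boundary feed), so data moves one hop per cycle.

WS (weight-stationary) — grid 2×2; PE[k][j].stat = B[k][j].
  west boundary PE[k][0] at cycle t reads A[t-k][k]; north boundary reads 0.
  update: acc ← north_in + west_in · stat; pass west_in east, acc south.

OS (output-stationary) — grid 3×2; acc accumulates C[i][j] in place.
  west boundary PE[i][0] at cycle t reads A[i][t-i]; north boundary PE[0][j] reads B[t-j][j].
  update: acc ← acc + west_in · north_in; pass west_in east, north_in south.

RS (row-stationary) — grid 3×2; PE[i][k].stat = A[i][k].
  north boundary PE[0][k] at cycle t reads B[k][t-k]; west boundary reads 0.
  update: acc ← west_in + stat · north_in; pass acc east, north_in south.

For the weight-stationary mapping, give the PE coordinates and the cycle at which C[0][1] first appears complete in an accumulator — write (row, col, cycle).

(row, col, cycle) = (1, 1, 2)

WS — PE[1][1] is where C[0][1] collects:
  cycle 0: PE[1][1] → acc 0, east 0, south 0
  cycle 1: PE[1][1] → acc 0, east 0, south 0
  cycle 2: PE[1][1] → acc 81, east 9, south 81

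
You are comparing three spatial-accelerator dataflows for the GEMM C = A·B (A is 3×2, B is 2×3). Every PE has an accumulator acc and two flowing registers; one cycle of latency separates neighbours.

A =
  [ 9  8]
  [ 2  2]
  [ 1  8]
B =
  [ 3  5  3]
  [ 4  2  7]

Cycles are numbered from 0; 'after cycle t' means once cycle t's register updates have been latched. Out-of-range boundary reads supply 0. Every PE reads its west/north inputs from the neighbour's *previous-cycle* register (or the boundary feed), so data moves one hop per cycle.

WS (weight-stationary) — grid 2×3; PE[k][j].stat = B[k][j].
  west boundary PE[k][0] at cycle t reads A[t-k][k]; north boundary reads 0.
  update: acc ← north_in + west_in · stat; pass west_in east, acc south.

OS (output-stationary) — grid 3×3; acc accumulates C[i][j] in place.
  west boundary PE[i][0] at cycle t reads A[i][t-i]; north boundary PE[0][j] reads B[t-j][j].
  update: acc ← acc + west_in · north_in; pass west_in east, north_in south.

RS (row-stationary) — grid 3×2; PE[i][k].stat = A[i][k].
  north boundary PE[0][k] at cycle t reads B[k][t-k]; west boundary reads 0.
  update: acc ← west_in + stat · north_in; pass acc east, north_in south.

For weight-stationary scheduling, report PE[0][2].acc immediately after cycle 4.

PE[0][2].acc = 3

Tracing WS — 2×3 array, target PE[0][2]:
  0: (0,1).acc=0  regs=<0,0>
  0: (0,2).acc=0  regs=<0,0>
  1: (0,1).acc=45  regs=<9,45>
  1: (0,2).acc=0  regs=<0,0>
  2: (0,1).acc=10  regs=<2,10>
  2: (0,2).acc=27  regs=<9,27>
  3: (0,1).acc=5  regs=<1,5>
  3: (0,2).acc=6  regs=<2,6>
  4: (0,1).acc=0  regs=<0,0>
  4: (0,2).acc=3  regs=<1,3>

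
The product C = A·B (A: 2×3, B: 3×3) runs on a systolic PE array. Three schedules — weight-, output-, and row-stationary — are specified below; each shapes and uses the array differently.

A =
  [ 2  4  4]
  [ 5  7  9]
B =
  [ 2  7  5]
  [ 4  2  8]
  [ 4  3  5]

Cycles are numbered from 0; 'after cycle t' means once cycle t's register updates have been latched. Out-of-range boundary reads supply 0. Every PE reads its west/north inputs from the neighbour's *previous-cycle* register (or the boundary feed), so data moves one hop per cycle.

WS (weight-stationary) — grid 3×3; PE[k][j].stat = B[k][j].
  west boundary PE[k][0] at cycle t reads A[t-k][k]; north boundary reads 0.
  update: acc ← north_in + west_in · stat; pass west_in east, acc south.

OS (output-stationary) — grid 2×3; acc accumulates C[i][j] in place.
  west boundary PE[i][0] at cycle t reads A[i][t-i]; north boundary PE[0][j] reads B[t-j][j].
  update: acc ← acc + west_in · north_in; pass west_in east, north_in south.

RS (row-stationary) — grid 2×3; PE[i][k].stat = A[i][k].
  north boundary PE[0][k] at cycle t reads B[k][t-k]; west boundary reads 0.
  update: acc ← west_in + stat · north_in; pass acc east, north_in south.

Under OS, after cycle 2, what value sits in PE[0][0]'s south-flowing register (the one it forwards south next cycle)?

OS 2×3: PE[0][0] cycle-by-cycle (with neighbour feeds):
  @0  [0,0]  acc 4  |  →2  ↓2
  @1  [0,0]  acc 20  |  →4  ↓4
  @2  [0,0]  acc 36  |  →4  ↓4

register = 4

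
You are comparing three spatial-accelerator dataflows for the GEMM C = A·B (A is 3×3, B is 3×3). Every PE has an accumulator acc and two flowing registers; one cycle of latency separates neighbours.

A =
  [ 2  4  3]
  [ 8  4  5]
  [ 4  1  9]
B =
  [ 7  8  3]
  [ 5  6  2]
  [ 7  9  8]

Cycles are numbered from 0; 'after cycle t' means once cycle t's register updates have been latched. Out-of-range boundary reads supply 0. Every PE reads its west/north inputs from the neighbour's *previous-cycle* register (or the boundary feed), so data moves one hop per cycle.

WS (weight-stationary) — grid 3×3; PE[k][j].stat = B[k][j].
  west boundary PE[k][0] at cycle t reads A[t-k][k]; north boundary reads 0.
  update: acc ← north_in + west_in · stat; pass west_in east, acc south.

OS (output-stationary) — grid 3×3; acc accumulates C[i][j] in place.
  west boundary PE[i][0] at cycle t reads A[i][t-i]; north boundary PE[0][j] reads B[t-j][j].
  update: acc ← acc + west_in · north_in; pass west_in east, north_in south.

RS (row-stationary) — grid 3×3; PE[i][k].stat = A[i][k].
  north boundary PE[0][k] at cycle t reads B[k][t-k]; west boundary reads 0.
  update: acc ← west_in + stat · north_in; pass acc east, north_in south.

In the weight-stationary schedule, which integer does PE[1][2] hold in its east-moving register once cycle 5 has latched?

WS on a 3×3 grid — tracing PE[1][2] and its feeders:
  after 0 — PE[0][2] acc=0, pass-E 0, pass-S 0
  after 0 — PE[1][1] acc=0, pass-E 0, pass-S 0
  after 0 — PE[1][2] acc=0, pass-E 0, pass-S 0
  after 1 — PE[0][2] acc=0, pass-E 0, pass-S 0
  after 1 — PE[1][1] acc=0, pass-E 0, pass-S 0
  after 1 — PE[1][2] acc=0, pass-E 0, pass-S 0
  after 2 — PE[0][2] acc=6, pass-E 2, pass-S 6
  after 2 — PE[1][1] acc=40, pass-E 4, pass-S 40
  after 2 — PE[1][2] acc=0, pass-E 0, pass-S 0
  after 3 — PE[0][2] acc=24, pass-E 8, pass-S 24
  after 3 — PE[1][1] acc=88, pass-E 4, pass-S 88
  after 3 — PE[1][2] acc=14, pass-E 4, pass-S 14
  after 4 — PE[0][2] acc=12, pass-E 4, pass-S 12
  after 4 — PE[1][1] acc=38, pass-E 1, pass-S 38
  after 4 — PE[1][2] acc=32, pass-E 4, pass-S 32
  after 5 — PE[0][2] acc=0, pass-E 0, pass-S 0
  after 5 — PE[1][1] acc=0, pass-E 0, pass-S 0
  after 5 — PE[1][2] acc=14, pass-E 1, pass-S 14

register = 1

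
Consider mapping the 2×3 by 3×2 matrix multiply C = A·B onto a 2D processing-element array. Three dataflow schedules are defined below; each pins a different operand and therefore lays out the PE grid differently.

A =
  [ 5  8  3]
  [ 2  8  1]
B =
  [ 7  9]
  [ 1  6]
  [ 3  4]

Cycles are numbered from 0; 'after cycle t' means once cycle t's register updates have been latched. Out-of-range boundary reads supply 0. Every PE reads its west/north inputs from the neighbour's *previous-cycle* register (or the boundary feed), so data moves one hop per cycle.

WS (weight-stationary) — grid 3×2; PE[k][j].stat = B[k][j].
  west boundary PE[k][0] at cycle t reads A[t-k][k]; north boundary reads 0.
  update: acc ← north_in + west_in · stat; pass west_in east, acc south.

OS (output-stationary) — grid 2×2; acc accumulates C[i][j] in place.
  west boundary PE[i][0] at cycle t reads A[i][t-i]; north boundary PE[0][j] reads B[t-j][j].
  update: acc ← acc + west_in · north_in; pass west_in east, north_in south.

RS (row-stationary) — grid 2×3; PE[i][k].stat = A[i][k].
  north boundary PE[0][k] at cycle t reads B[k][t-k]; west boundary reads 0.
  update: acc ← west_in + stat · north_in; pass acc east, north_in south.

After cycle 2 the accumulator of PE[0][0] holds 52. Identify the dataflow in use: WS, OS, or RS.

WS [3×2] PE[0][0] across cycles:
  cycle 0: PE[0][0] → acc 35, east 5, south 35
  cycle 1: PE[0][0] → acc 14, east 2, south 14
  cycle 2: PE[0][0] → acc 0, east 0, south 0
OS [2×2] PE[0][0] across cycles:
  cycle 0: PE[0][0] → acc 35, east 5, south 7
  cycle 1: PE[0][0] → acc 43, east 8, south 1
  cycle 2: PE[0][0] → acc 52, east 3, south 3
RS [2×3] PE[0][0] across cycles:
  cycle 0: PE[0][0] → acc 35, east 35, south 7
  cycle 1: PE[0][0] → acc 45, east 45, south 9
  cycle 2: PE[0][0] → acc 0, east 0, south 0

dataflow = OS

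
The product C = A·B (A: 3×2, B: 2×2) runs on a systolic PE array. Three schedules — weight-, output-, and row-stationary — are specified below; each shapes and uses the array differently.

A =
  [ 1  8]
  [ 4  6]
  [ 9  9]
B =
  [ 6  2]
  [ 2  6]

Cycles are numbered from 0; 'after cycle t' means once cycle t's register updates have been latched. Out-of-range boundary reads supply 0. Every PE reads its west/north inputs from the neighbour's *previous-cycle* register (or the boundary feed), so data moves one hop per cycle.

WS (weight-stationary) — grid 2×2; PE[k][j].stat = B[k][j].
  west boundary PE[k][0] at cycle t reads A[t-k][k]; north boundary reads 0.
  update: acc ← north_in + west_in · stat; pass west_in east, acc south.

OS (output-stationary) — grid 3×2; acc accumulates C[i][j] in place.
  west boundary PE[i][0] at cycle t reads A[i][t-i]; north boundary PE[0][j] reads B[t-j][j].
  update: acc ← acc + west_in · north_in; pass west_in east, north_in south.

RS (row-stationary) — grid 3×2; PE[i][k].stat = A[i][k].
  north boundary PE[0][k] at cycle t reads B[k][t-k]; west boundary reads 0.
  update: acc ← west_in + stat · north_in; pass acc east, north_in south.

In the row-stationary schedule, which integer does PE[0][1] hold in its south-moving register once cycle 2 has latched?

register = 6

RS (3×2). Following PE[0][1] plus its west/north inputs:
  cycle 0: PE[0][0] → acc 6, east 6, south 6
  cycle 0: PE[0][1] → acc 0, east 0, south 0
  cycle 1: PE[0][0] → acc 2, east 2, south 2
  cycle 1: PE[0][1] → acc 22, east 22, south 2
  cycle 2: PE[0][0] → acc 0, east 0, south 0
  cycle 2: PE[0][1] → acc 50, east 50, south 6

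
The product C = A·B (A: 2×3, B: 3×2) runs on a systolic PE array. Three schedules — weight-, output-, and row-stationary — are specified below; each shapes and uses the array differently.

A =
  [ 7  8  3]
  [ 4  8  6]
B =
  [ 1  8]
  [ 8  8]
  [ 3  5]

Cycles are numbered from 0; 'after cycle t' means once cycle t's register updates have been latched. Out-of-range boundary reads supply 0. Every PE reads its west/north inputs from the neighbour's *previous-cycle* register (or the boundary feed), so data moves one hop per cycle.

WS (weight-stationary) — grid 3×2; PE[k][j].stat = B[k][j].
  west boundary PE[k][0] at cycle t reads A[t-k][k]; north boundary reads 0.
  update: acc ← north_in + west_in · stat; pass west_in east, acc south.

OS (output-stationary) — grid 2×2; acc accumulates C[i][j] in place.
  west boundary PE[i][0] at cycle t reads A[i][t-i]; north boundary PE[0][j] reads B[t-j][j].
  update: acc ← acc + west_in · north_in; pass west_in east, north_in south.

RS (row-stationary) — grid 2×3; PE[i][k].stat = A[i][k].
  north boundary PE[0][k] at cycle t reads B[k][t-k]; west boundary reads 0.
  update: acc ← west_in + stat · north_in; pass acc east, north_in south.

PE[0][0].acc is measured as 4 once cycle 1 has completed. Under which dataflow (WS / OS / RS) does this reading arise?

dataflow = WS

WS [3×2] PE[0][0] across cycles:
  cycle 0: PE[0][0] → acc 7, east 7, south 7
  cycle 1: PE[0][0] → acc 4, east 4, south 4
OS [2×2] PE[0][0] across cycles:
  cycle 0: PE[0][0] → acc 7, east 7, south 1
  cycle 1: PE[0][0] → acc 71, east 8, south 8
RS [2×3] PE[0][0] across cycles:
  cycle 0: PE[0][0] → acc 7, east 7, south 1
  cycle 1: PE[0][0] → acc 56, east 56, south 8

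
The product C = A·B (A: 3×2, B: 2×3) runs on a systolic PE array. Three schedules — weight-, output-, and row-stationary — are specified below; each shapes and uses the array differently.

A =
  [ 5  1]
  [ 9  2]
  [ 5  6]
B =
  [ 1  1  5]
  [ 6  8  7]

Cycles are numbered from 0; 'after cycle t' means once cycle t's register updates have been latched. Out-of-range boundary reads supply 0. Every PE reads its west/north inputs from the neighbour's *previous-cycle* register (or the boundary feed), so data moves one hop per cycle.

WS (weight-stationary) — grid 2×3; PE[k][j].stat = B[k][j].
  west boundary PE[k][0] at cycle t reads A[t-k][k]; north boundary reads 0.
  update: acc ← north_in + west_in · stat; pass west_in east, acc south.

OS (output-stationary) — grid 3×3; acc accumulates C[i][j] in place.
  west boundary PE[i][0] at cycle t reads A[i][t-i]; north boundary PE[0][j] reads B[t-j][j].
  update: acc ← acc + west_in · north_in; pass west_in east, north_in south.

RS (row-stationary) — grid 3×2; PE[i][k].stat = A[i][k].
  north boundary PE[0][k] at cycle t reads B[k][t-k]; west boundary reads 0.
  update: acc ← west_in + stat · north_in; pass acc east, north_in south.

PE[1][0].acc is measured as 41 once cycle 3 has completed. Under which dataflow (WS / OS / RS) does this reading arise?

— WS: 2×3; PE[1][0] trace:
  [0] (1,0) acc=0 (h:0 v:0)
  [1] (1,0) acc=11 (h:1 v:11)
  [2] (1,0) acc=21 (h:2 v:21)
  [3] (1,0) acc=41 (h:6 v:41)
— OS: 3×3; PE[1][0] trace:
  [0] (1,0) acc=0 (h:0 v:0)
  [1] (1,0) acc=9 (h:9 v:1)
  [2] (1,0) acc=21 (h:2 v:6)
  [3] (1,0) acc=21 (h:0 v:0)
— RS: 3×2; PE[1][0] trace:
  [0] (1,0) acc=0 (h:0 v:0)
  [1] (1,0) acc=9 (h:9 v:1)
  [2] (1,0) acc=9 (h:9 v:1)
  [3] (1,0) acc=45 (h:45 v:5)

dataflow = WS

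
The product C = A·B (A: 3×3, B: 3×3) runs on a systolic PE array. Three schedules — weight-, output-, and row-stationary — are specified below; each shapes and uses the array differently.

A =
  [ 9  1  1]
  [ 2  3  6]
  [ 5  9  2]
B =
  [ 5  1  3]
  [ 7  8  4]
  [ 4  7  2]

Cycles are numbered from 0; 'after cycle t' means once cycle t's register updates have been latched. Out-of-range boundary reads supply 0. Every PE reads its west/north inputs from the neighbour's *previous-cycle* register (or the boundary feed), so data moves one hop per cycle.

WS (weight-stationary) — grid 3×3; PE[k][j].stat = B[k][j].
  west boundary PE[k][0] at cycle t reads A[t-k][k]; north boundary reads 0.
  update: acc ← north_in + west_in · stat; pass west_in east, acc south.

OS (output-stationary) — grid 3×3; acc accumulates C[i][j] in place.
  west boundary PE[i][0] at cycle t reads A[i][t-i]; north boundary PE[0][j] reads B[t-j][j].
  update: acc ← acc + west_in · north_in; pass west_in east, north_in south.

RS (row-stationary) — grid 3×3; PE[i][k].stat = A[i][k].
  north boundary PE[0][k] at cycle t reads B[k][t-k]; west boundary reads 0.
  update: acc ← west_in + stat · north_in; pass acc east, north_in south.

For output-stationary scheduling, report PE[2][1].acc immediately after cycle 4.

PE[2][1].acc = 77

OS (3×3). Following PE[2][1] plus its west/north inputs:
  c0 r1c1: 0 / 0 / 0
  c0 r2c0: 0 / 0 / 0
  c0 r2c1: 0 / 0 / 0
  c1 r1c1: 0 / 0 / 0
  c1 r2c0: 0 / 0 / 0
  c1 r2c1: 0 / 0 / 0
  c2 r1c1: 2 / 2 / 1
  c2 r2c0: 25 / 5 / 5
  c2 r2c1: 0 / 0 / 0
  c3 r1c1: 26 / 3 / 8
  c3 r2c0: 88 / 9 / 7
  c3 r2c1: 5 / 5 / 1
  c4 r1c1: 68 / 6 / 7
  c4 r2c0: 96 / 2 / 4
  c4 r2c1: 77 / 9 / 8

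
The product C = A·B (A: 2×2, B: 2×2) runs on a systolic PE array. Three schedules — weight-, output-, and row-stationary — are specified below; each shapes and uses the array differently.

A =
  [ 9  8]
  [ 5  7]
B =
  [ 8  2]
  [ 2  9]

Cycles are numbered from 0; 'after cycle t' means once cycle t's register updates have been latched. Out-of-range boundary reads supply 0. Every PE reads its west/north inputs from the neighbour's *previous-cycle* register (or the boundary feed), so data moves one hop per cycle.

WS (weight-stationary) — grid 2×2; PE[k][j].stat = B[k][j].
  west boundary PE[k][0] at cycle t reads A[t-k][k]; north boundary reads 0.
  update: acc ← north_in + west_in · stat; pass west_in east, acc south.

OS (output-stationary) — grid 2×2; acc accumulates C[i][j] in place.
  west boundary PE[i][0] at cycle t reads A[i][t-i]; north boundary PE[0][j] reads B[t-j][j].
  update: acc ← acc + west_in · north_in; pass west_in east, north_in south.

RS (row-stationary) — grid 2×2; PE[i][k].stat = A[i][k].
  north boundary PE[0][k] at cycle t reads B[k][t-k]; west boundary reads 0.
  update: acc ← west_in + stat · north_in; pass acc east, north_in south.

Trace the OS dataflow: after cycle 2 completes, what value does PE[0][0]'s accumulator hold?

OS 2×2: PE[0][0] cycle-by-cycle (with neighbour feeds):
  step 0 · PE0,0: acc=72; fwd→9 fwd↓8
  step 1 · PE0,0: acc=88; fwd→8 fwd↓2
  step 2 · PE0,0: acc=88; fwd→0 fwd↓0

PE[0][0].acc = 88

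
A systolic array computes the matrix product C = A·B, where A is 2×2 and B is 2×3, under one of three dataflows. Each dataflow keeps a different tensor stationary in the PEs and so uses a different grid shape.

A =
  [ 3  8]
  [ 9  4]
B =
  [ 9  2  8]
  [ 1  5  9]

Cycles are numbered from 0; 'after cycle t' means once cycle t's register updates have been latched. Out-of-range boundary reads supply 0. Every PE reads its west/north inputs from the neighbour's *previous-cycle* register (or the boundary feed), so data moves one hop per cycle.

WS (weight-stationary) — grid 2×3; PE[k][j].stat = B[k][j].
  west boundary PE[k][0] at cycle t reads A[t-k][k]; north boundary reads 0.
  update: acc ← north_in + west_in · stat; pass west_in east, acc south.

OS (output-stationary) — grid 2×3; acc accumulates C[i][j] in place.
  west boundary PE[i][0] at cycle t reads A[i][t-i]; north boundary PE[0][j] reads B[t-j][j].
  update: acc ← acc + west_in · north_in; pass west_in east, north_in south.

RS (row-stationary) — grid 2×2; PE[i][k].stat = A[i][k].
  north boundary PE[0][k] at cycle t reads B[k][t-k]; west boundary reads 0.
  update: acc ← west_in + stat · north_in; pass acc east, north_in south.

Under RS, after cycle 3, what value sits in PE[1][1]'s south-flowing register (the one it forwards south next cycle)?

RS (2×2). Following PE[1][1] plus its west/north inputs:
  @0  [0,1]  acc 0  |  →0  ↓0
  @0  [1,0]  acc 0  |  →0  ↓0
  @0  [1,1]  acc 0  |  →0  ↓0
  @1  [0,1]  acc 35  |  →35  ↓1
  @1  [1,0]  acc 81  |  →81  ↓9
  @1  [1,1]  acc 0  |  →0  ↓0
  @2  [0,1]  acc 46  |  →46  ↓5
  @2  [1,0]  acc 18  |  →18  ↓2
  @2  [1,1]  acc 85  |  →85  ↓1
  @3  [0,1]  acc 96  |  →96  ↓9
  @3  [1,0]  acc 72  |  →72  ↓8
  @3  [1,1]  acc 38  |  →38  ↓5

register = 5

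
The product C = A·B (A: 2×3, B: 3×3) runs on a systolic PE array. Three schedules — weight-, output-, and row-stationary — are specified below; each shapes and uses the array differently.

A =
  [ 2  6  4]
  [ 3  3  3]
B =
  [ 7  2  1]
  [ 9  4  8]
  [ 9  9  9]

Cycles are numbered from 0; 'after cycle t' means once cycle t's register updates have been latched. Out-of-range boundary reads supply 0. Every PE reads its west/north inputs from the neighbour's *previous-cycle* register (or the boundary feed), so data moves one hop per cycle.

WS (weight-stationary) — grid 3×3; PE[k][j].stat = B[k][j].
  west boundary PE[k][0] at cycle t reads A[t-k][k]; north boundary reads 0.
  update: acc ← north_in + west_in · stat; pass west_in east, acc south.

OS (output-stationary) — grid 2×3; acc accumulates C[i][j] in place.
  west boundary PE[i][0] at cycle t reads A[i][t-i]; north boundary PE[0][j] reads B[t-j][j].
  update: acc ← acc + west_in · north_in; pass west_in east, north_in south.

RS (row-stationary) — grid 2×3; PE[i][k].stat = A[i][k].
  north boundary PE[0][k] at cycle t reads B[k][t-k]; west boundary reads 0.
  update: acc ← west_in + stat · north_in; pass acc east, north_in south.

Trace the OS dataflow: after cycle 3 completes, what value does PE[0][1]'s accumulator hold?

PE[0][1].acc = 64

OS 2×3: PE[0][1] cycle-by-cycle (with neighbour feeds):
  0: (0,0).acc=14  regs=<2,7>
  0: (0,1).acc=0  regs=<0,0>
  1: (0,0).acc=68  regs=<6,9>
  1: (0,1).acc=4  regs=<2,2>
  2: (0,0).acc=104  regs=<4,9>
  2: (0,1).acc=28  regs=<6,4>
  3: (0,0).acc=104  regs=<0,0>
  3: (0,1).acc=64  regs=<4,9>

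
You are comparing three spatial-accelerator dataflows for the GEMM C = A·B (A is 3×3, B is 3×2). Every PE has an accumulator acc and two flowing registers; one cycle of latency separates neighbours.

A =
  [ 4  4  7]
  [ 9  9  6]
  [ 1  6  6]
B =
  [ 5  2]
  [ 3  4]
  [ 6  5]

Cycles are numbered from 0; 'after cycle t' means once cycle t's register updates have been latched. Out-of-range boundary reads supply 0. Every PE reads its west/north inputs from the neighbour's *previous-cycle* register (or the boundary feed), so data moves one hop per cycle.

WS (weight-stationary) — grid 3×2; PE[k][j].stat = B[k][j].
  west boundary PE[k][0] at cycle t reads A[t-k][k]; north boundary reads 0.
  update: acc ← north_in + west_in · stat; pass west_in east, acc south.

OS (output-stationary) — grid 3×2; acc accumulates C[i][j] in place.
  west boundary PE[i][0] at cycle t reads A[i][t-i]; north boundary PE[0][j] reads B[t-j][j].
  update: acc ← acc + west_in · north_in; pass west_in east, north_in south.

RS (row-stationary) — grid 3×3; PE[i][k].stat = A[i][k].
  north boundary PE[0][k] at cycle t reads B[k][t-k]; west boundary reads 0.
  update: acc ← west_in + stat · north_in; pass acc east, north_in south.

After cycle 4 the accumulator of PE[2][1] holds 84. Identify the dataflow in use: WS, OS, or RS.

— WS: 3×2; PE[2][1] trace:
  @0  [2,1]  acc 0  |  →0  ↓0
  @1  [2,1]  acc 0  |  →0  ↓0
  @2  [2,1]  acc 0  |  →0  ↓0
  @3  [2,1]  acc 59  |  →7  ↓59
  @4  [2,1]  acc 84  |  →6  ↓84
— OS: 3×2; PE[2][1] trace:
  @0  [2,1]  acc 0  |  →0  ↓0
  @1  [2,1]  acc 0  |  →0  ↓0
  @2  [2,1]  acc 0  |  →0  ↓0
  @3  [2,1]  acc 2  |  →1  ↓2
  @4  [2,1]  acc 26  |  →6  ↓4
— RS: 3×3; PE[2][1] trace:
  @0  [2,1]  acc 0  |  →0  ↓0
  @1  [2,1]  acc 0  |  →0  ↓0
  @2  [2,1]  acc 0  |  →0  ↓0
  @3  [2,1]  acc 23  |  →23  ↓3
  @4  [2,1]  acc 26  |  →26  ↓4

dataflow = WS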